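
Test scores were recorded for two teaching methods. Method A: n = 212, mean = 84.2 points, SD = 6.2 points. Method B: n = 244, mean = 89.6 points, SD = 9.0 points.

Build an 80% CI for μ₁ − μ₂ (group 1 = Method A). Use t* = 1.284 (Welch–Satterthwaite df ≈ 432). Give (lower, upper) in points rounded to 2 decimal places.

SE₁ = s₁/√n₁ = 6.2/√212 = 0.4258; SE₂ = 9.0/√244 = 0.5762.
Independent samples, unequal variances: SE_diff = √(SE₁² + SE₂²) = √(0.18130564 + 0.33200644) = 0.7165.
t* = 1.284, so margin of error = 1.284 × 0.7165 = 0.9200.
Difference in means = 84.2 − 89.6 = -5.4000.
-5.4000 ± 0.9200 → (-6.32, -4.48).

(-6.32, -4.48)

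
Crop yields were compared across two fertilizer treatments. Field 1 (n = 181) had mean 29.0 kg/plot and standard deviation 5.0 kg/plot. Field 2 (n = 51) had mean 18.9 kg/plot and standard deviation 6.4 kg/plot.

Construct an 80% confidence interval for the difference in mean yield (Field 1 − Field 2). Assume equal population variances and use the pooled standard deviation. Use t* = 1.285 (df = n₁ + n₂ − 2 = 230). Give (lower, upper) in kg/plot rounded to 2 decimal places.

(9.01, 11.19)

s_p = √[((n₁−1)s₁² + (n₂−1)s₂²)/(n₁+n₂−2)] = √[(180·5.0² + 50·6.4²)/230] = 5.3357.
SE = 5.3357·√(1/181 + 1/51) = 0.8459.
With t* = 1.285, margin = 1.285 × 0.8459 = 1.0870.
x̄₁ − x̄₂ = 29.0 − 18.9 = 10.1000; interval 10.1000 ± 1.0870 = (9.01, 11.19).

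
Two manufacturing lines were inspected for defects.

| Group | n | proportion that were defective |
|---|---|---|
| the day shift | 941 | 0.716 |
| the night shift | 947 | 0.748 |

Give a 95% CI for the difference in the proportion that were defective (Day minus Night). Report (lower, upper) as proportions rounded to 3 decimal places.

The two standard errors are √(0.7160×0.2840/941) = 0.01470 and √(0.7480×0.2520/947) = 0.01411.
Because the samples are independent, SE_diff = √(0.01470² + 0.01411²) = 0.02038.
Using z* = 1.960 for 95%, ME = 1.960 × 0.02038 = 0.03994.
p̂₁ − p̂₂ = -0.0320; interval -0.0320 ± 0.03994 gives (-0.072, 0.008).

(-0.072, 0.008)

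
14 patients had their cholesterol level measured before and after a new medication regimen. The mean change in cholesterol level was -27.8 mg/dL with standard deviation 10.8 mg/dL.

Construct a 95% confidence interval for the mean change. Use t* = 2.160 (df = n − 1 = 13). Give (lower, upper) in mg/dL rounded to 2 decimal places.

This is a matched-pairs design, so SE = s_d/√n = 10.8/√14 = 2.8864.
Margin = 2.160 × 2.8864 = 6.2346; the interval is -27.8 ± 6.2346 = (-34.03, -21.57).

(-34.03, -21.57)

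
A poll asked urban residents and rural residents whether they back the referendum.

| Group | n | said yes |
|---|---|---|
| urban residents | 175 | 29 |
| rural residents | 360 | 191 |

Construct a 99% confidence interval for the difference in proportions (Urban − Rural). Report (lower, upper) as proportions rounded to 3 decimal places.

(-0.464, -0.266)

First, p̂₁ = 29/175 = 0.1657; p̂₂ = 191/360 = 0.5306.
The two standard errors are √(0.1657×0.8343/175) = 0.02811 and √(0.5306×0.4694/360) = 0.02630.
Because the samples are independent, SE_diff = √(0.02811² + 0.02630²) = 0.03849.
Using z* = 2.576 for 99%, ME = 2.576 × 0.03849 = 0.09915.
p̂₁ − p̂₂ = -0.3649; interval -0.3649 ± 0.09915 gives (-0.464, -0.266).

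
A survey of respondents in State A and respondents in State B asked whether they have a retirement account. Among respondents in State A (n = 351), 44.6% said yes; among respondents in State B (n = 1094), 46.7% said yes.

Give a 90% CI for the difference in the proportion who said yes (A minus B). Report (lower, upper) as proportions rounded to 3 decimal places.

SE₁ = √(p̂₁(1−p̂₁)/n₁) = √(0.4460·0.5540/351) = 0.02653; SE₂ = √(0.4670·0.5330/1094) = 0.01508.
Independent samples: SE of the difference = √(SE₁² + SE₂²) = √(0.0007038409 + 0.0002274064) = 0.03052.
z* for 90% confidence is 1.645, so the margin of error is 1.645 × 0.03052 = 0.05021.
Point estimate p̂₁ − p̂₂ = 0.4460 − 0.4670 = -0.0210.
-0.0210 ± 0.05021 → (-0.071, 0.029).

(-0.071, 0.029)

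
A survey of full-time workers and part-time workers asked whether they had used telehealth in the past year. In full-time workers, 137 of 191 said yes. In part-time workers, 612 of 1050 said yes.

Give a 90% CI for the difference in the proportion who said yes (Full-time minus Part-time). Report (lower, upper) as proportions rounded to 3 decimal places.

(0.075, 0.194)

Sample proportions: 137/191 = 0.7173, 612/1050 = 0.5829.
Each SE is √(p̂(1−p̂)/n): √(0.7173·0.2827/191) = 0.03258 and √(0.5829·0.4171/1050) = 0.01522.
SE(p̂₁ − p̂₂) = √(SE₁² + SE₂²) = √(0.0010614564 + 0.0002316484) = 0.03596, since the two samples are independent.
At 90% confidence z* = 1.645; margin = 1.645 × 0.03596 = 0.05915.
The difference is 0.7173 − 0.5829 = 0.1344, so the interval is 0.1344 ± 0.05915 = (0.075, 0.194).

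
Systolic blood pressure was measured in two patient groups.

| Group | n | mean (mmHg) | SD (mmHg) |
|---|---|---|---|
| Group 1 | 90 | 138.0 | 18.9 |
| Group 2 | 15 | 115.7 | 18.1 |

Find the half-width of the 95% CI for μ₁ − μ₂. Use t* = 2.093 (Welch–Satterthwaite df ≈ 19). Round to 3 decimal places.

SE₁ = s₁/√n₁ = 18.9/√90 = 1.9922; SE₂ = 18.1/√15 = 4.6734.
Independent samples, unequal variances: SE_diff = √(SE₁² + SE₂²) = √(3.96886084 + 21.84066756) = 5.0803.
t* = 2.093, so margin of error = 2.093 × 5.0803 = 10.6331.

10.633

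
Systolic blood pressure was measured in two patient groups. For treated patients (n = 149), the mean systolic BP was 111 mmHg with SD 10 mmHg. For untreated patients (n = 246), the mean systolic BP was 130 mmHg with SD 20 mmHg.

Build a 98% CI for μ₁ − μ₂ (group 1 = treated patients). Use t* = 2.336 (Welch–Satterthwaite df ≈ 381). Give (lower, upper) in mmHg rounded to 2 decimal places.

(-22.54, -15.46)

Per-group SEs: s₁/√n₁ = 10/√149 = 0.8192, s₂/√n₂ = 20/√246 = 1.2752.
Unpooled SE of the difference: √(0.67108864 + 1.62613504) = 1.5157.
Margin of error = t* · SE = 2.336 × 1.5157 = 3.5407.
x̄₁ − x̄₂ = 111 − 130 = -19.0000.
CI: -19.0000 ± 3.5407 = (-22.54, -15.46).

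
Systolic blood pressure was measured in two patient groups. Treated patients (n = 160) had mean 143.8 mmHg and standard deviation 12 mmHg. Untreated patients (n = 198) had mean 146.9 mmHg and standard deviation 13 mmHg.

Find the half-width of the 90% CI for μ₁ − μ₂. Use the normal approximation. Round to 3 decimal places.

Standard errors of each mean: 12/√160 = 0.9487 and 13/√198 = 0.9239.
SE(x̄₁ − x̄₂) = √(0.9487² + 0.9239²) = 1.3242 for independent samples with unequal variances.
With z* = 1.645, the margin is 1.645 × 1.3242 = 2.1783.

2.178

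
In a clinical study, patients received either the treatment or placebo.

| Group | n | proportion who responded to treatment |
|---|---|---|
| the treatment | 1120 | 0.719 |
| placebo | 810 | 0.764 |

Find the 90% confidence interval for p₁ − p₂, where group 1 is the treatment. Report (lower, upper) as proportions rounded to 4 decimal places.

(-0.0780, -0.0120)

SE₁ = √(p̂₁(1−p̂₁)/n₁) = √(0.7190·0.2810/1120) = 0.01343; SE₂ = √(0.7640·0.2360/810) = 0.01492.
Independent samples: SE of the difference = √(SE₁² + SE₂²) = √(0.0001803649 + 0.0002226064) = 0.02007.
z* for 90% confidence is 1.645, so the margin of error is 1.645 × 0.02007 = 0.03302.
Point estimate p̂₁ − p̂₂ = 0.7190 − 0.7640 = -0.0450.
-0.0450 ± 0.03302 → (-0.0780, -0.0120).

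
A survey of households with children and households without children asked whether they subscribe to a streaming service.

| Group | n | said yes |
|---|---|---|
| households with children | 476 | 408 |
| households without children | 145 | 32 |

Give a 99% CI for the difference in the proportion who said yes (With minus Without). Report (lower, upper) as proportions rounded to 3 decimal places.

p̂₁ = 408/476 = 0.8571 and p̂₂ = 32/145 = 0.2207.
SE₁ = √(p̂₁(1−p̂₁)/n₁) = √(0.8571·0.1429/476) = 0.01604; SE₂ = √(0.2207·0.7793/145) = 0.03444.
Independent samples: SE of the difference = √(SE₁² + SE₂²) = √(0.0002572816 + 0.0011861136) = 0.03799.
z* for 99% confidence is 2.576, so the margin of error is 2.576 × 0.03799 = 0.09786.
Point estimate p̂₁ − p̂₂ = 0.8571 − 0.2207 = 0.6364.
0.6364 ± 0.09786 → (0.539, 0.734).

(0.539, 0.734)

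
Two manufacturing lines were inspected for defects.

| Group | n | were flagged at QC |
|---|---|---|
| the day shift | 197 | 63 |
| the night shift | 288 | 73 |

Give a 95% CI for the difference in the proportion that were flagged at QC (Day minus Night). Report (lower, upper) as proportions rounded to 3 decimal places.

p̂₁ = 63/197 = 0.3198 and p̂₂ = 73/288 = 0.2535.
SE₁ = √(p̂₁(1−p̂₁)/n₁) = √(0.3198·0.6802/197) = 0.03323; SE₂ = √(0.2535·0.7465/288) = 0.02563.
Independent samples: SE of the difference = √(SE₁² + SE₂²) = √(0.0011042329 + 0.0006568969) = 0.04197.
z* for 95% confidence is 1.960, so the margin of error is 1.960 × 0.04197 = 0.08226.
Point estimate p̂₁ − p̂₂ = 0.3198 − 0.2535 = 0.0663.
0.0663 ± 0.08226 → (-0.016, 0.149).

(-0.016, 0.149)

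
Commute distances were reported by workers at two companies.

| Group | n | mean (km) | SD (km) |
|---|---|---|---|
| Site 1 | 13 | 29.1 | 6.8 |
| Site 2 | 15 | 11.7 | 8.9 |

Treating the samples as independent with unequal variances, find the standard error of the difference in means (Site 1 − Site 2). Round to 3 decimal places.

2.973

Standard errors of each mean: 6.8/√13 = 1.8860 and 8.9/√15 = 2.2980.
SE(x̄₁ − x̄₂) = √(1.8860² + 2.2980²) = 2.9728 for independent samples with unequal variances.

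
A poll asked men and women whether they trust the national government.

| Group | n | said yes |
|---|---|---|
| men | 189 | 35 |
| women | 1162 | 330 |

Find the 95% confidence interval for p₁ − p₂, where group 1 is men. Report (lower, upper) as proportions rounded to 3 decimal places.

(-0.160, -0.038)

First, p̂₁ = 35/189 = 0.1852; p̂₂ = 330/1162 = 0.2840.
The two standard errors are √(0.1852×0.8148/189) = 0.02826 and √(0.2840×0.7160/1162) = 0.01323.
Because the samples are independent, SE_diff = √(0.02826² + 0.01323²) = 0.03120.
Using z* = 1.960 for 95%, ME = 1.960 × 0.03120 = 0.06115.
p̂₁ − p̂₂ = -0.0988; interval -0.0988 ± 0.06115 gives (-0.160, -0.038).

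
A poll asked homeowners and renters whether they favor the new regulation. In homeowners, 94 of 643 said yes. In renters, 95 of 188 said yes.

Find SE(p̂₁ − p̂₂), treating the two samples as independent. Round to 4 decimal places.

First, p̂₁ = 94/643 = 0.1462; p̂₂ = 95/188 = 0.5053.
The two standard errors are √(0.1462×0.8538/643) = 0.01393 and √(0.5053×0.4947/188) = 0.03646.
Because the samples are independent, SE_diff = √(0.01393² + 0.03646²) = 0.03903.

0.0390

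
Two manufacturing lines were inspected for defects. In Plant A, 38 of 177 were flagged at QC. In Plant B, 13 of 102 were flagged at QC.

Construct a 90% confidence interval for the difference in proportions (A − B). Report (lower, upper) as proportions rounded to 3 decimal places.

(0.013, 0.162)

p̂₁ = 38/177 = 0.2147 and p̂₂ = 13/102 = 0.1275.
SE₁ = √(p̂₁(1−p̂₁)/n₁) = √(0.2147·0.7853/177) = 0.03086; SE₂ = √(0.1275·0.8725/102) = 0.03302.
Independent samples: SE of the difference = √(SE₁² + SE₂²) = √(0.0009523396 + 0.0010903204) = 0.04520.
z* for 90% confidence is 1.645, so the margin of error is 1.645 × 0.04520 = 0.07435.
Point estimate p̂₁ − p̂₂ = 0.2147 − 0.1275 = 0.0872.
0.0872 ± 0.07435 → (0.013, 0.162).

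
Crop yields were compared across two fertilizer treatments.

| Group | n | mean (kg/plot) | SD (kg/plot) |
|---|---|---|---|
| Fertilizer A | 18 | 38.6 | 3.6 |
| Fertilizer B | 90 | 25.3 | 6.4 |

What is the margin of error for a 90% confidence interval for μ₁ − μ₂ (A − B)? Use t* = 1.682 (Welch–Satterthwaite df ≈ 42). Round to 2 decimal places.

1.82

Per-group SEs: s₁/√n₁ = 3.6/√18 = 0.8485, s₂/√n₂ = 6.4/√90 = 0.6746.
Unpooled SE of the difference: √(0.71995225 + 0.45508516) = 1.0840.
Margin of error = t* · SE = 1.682 × 1.0840 = 1.8233.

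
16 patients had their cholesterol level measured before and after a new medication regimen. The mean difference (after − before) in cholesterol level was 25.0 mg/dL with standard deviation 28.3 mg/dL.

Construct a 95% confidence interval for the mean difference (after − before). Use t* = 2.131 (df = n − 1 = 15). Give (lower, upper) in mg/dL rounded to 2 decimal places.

(9.92, 40.08)

Paired design: SE = s_d/√n = 28.3/√16 = 7.0750.
t* = 2.131; margin of error = 2.131 × 7.0750 = 15.0768.
25.0 ± 15.0768 → (9.92, 40.08).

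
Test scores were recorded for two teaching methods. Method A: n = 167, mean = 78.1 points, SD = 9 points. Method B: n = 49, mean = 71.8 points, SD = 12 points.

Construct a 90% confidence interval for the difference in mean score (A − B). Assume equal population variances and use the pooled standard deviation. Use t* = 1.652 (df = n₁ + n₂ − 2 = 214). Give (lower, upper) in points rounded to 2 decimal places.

(3.68, 8.92)

Pooled variance s_p² = [166·9² + 48·12²] / (167+49−2) = 95.1308, so s_p = 9.7535.
SE_diff = s_p·√(1/n₁ + 1/n₂) = 9.7535·√(1/167 + 1/49) = 1.5846.
t* = 1.652; margin = 1.652 × 1.5846 = 2.6178.
Difference = 78.1 − 71.8 = 6.3000.
6.3000 ± 2.6178 → (3.68, 8.92).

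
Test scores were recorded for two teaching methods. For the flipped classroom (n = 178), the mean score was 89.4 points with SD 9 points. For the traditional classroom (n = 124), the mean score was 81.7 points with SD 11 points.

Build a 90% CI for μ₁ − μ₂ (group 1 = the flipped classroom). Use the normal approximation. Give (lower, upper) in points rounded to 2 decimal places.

(5.73, 9.67)

Standard errors of each mean: 9/√178 = 0.6746 and 11/√124 = 0.9878.
SE(x̄₁ − x̄₂) = √(0.6746² + 0.9878²) = 1.1962 for independent samples with unequal variances.
With z* = 1.645, the margin is 1.645 × 1.1962 = 1.9677.
x̄₁ − x̄₂ = 89.4 − 81.7 = 7.7000; the interval is 7.7000 ± 1.9677 = (5.73, 9.67).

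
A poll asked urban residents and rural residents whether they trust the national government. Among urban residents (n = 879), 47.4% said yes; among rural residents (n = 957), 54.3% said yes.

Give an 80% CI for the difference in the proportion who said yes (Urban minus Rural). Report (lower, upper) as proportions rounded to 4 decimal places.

The two standard errors are √(0.4740×0.5260/879) = 0.01684 and √(0.5430×0.4570/957) = 0.01610.
Because the samples are independent, SE_diff = √(0.01684² + 0.01610²) = 0.02330.
Using z* = 1.282 for 80%, ME = 1.282 × 0.02330 = 0.02987.
p̂₁ − p̂₂ = -0.0690; interval -0.0690 ± 0.02987 gives (-0.0989, -0.0391).

(-0.0989, -0.0391)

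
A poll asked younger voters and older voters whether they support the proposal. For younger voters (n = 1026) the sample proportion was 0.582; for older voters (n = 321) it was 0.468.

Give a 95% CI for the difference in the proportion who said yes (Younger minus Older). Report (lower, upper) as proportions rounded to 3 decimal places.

The two standard errors are √(0.5820×0.4180/1026) = 0.01540 and √(0.4680×0.5320/321) = 0.02785.
Because the samples are independent, SE_diff = √(0.01540² + 0.02785²) = 0.03182.
Using z* = 1.960 for 95%, ME = 1.960 × 0.03182 = 0.06237.
p̂₁ − p̂₂ = 0.1140; interval 0.1140 ± 0.06237 gives (0.052, 0.176).

(0.052, 0.176)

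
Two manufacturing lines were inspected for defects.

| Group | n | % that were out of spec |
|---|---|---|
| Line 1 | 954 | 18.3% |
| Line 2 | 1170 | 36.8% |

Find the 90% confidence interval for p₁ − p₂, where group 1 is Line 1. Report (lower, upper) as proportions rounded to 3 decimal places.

SE₁ = √(p̂₁(1−p̂₁)/n₁) = √(0.1830·0.8170/954) = 0.01252; SE₂ = √(0.3680·0.6320/1170) = 0.01410.
Independent samples: SE of the difference = √(SE₁² + SE₂²) = √(0.0001567504 + 0.00019881) = 0.01886.
z* for 90% confidence is 1.645, so the margin of error is 1.645 × 0.01886 = 0.03102.
Point estimate p̂₁ − p̂₂ = 0.1830 − 0.3680 = -0.1850.
-0.1850 ± 0.03102 → (-0.216, -0.154).

(-0.216, -0.154)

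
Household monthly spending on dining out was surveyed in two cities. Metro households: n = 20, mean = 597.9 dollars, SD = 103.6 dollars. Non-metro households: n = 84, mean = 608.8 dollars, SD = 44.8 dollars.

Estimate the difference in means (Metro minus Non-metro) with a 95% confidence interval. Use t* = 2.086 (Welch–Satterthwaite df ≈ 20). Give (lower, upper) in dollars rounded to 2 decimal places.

(-60.29, 38.49)

SE₁ = s₁/√n₁ = 103.6/√20 = 23.1657; SE₂ = 44.8/√84 = 4.8881.
Independent samples, unequal variances: SE_diff = √(SE₁² + SE₂²) = √(536.64965649 + 23.89352161) = 23.6758.
t* = 2.086, so margin of error = 2.086 × 23.6758 = 49.3877.
Difference in means = 597.9 − 608.8 = -10.9000.
-10.9000 ± 49.3877 → (-60.29, 38.49).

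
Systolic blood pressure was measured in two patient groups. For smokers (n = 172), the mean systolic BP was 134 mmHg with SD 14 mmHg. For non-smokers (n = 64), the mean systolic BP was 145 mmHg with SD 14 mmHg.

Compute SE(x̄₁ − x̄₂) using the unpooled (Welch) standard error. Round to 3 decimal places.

Per-group SEs: s₁/√n₁ = 14/√172 = 1.0675, s₂/√n₂ = 14/√64 = 1.7500.
Unpooled SE of the difference: √(1.13955625 + 3.0625) = 2.0499.

2.050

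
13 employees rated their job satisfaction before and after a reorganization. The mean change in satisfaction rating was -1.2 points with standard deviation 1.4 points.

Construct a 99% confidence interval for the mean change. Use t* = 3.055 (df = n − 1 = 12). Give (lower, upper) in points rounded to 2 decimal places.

(-2.39, -0.01)

This is a matched-pairs design, so SE = s_d/√n = 1.4/√13 = 0.3883.
Margin = 3.055 × 0.3883 = 1.1863; the interval is -1.2 ± 1.1863 = (-2.39, -0.01).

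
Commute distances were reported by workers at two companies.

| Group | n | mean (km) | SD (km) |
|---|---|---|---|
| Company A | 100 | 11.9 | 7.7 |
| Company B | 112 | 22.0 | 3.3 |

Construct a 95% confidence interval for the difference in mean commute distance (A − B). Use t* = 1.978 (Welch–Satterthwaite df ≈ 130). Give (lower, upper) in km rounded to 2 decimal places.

(-11.74, -8.46)

Standard errors of each mean: 7.7/√100 = 0.7700 and 3.3/√112 = 0.3118.
SE(x̄₁ − x̄₂) = √(0.7700² + 0.3118²) = 0.8307 for independent samples with unequal variances.
With t* = 1.978, the margin is 1.978 × 0.8307 = 1.6431.
x̄₁ − x̄₂ = 11.9 − 22.0 = -10.1000; the interval is -10.1000 ± 1.6431 = (-11.74, -8.46).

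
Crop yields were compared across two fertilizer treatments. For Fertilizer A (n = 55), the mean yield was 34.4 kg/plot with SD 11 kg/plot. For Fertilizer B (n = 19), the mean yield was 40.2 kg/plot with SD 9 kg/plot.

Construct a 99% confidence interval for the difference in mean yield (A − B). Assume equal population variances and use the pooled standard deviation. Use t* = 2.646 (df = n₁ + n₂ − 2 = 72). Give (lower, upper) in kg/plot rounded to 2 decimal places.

(-13.22, 1.62)

Pooled variance s_p² = [54·11² + 18·9²] / (55+19−2) = 111.0000, so s_p = 10.5357.
SE_diff = s_p·√(1/n₁ + 1/n₂) = 10.5357·√(1/55 + 1/19) = 2.8036.
t* = 2.646; margin = 2.646 × 2.8036 = 7.4183.
Difference = 34.4 − 40.2 = -5.8000.
-5.8000 ± 7.4183 → (-13.22, 1.62).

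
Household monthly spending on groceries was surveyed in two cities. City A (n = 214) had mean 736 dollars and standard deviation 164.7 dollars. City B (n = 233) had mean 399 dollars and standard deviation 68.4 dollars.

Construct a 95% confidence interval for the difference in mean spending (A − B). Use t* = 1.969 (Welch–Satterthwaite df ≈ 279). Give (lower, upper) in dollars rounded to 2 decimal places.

(313.14, 360.86)

Standard errors of each mean: 164.7/√214 = 11.2587 and 68.4/√233 = 4.4810.
SE(x̄₁ − x̄₂) = √(11.2587² + 4.4810²) = 12.1177 for independent samples with unequal variances.
With t* = 1.969, the margin is 1.969 × 12.1177 = 23.8598.
x̄₁ − x̄₂ = 736 − 399 = 337.0000; the interval is 337.0000 ± 23.8598 = (313.14, 360.86).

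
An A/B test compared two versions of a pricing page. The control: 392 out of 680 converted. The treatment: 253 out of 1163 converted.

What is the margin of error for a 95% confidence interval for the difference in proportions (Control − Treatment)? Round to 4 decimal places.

p̂₁ = 392/680 = 0.5765 and p̂₂ = 253/1163 = 0.2175.
SE₁ = √(p̂₁(1−p̂₁)/n₁) = √(0.5765·0.4235/680) = 0.01895; SE₂ = √(0.2175·0.7825/1163) = 0.01210.
Independent samples: SE of the difference = √(SE₁² + SE₂²) = √(0.0003591025 + 0.00014641) = 0.02248.
z* for 95% confidence is 1.960, so the margin of error is 1.960 × 0.02248 = 0.04406.

0.0441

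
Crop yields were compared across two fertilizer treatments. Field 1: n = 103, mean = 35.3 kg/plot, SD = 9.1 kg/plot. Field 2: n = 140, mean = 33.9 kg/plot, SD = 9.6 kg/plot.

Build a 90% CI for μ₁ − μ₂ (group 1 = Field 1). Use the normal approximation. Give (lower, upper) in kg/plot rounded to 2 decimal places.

Standard errors of each mean: 9.1/√103 = 0.8966 and 9.6/√140 = 0.8113.
SE(x̄₁ − x̄₂) = √(0.8966² + 0.8113²) = 1.2092 for independent samples with unequal variances.
With z* = 1.645, the margin is 1.645 × 1.2092 = 1.9891.
x̄₁ − x̄₂ = 35.3 − 33.9 = 1.4000; the interval is 1.4000 ± 1.9891 = (-0.59, 3.39).

(-0.59, 3.39)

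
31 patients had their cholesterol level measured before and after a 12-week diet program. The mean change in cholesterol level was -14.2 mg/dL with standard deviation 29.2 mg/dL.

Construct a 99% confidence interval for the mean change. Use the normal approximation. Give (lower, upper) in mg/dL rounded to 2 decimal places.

(-27.71, -0.69)

Paired design: SE = s_d/√n = 29.2/√31 = 5.2445.
z* = 2.576; margin of error = 2.576 × 5.2445 = 13.5098.
-14.2 ± 13.5098 → (-27.71, -0.69).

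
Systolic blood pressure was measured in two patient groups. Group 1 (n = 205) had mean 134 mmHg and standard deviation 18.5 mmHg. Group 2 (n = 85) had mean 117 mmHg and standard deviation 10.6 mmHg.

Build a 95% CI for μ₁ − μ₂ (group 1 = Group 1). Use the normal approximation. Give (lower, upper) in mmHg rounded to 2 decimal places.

Per-group SEs: s₁/√n₁ = 18.5/√205 = 1.2921, s₂/√n₂ = 10.6/√85 = 1.1497.
Unpooled SE of the difference: √(1.66952241 + 1.32181009) = 1.7295.
Margin of error = z* · SE = 1.960 × 1.7295 = 3.3898.
x̄₁ − x̄₂ = 134 − 117 = 17.0000.
CI: 17.0000 ± 3.3898 = (13.61, 20.39).

(13.61, 20.39)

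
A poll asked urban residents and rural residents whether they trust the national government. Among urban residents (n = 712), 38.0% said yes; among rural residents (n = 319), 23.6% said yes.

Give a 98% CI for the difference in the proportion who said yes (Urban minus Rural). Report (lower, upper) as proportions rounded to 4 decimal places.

(0.0744, 0.2136)

SE₁ = √(p̂₁(1−p̂₁)/n₁) = √(0.3800·0.6200/712) = 0.01819; SE₂ = √(0.2360·0.7640/319) = 0.02377.
Independent samples: SE of the difference = √(SE₁² + SE₂²) = √(0.0003308761 + 0.0005650129) = 0.02993.
z* for 98% confidence is 2.326, so the margin of error is 2.326 × 0.02993 = 0.06962.
Point estimate p̂₁ − p̂₂ = 0.3800 − 0.2360 = 0.1440.
0.1440 ± 0.06962 → (0.0744, 0.2136).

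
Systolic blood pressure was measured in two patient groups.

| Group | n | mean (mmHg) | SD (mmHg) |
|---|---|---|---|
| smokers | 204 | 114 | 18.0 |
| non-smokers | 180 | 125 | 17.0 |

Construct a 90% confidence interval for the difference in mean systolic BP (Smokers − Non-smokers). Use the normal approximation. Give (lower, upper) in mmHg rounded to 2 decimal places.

Per-group SEs: s₁/√n₁ = 18.0/√204 = 1.2603, s₂/√n₂ = 17.0/√180 = 1.2671.
Unpooled SE of the difference: √(1.58835609 + 1.60554241) = 1.7871.
Margin of error = z* · SE = 1.645 × 1.7871 = 2.9398.
x̄₁ − x̄₂ = 114 − 125 = -11.0000.
CI: -11.0000 ± 2.9398 = (-13.94, -8.06).

(-13.94, -8.06)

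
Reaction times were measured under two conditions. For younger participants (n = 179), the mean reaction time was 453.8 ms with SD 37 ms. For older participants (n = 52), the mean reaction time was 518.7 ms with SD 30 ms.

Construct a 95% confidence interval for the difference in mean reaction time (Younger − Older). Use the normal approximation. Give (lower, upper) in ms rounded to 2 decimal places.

SE₁ = s₁/√n₁ = 37/√179 = 2.7655; SE₂ = 30/√52 = 4.1603.
Independent samples, unequal variances: SE_diff = √(SE₁² + SE₂²) = √(7.64799025 + 17.30809609) = 4.9956.
z* = 1.960, so margin of error = 1.960 × 4.9956 = 9.7914.
Difference in means = 453.8 − 518.7 = -64.9000.
-64.9000 ± 9.7914 → (-74.69, -55.11).

(-74.69, -55.11)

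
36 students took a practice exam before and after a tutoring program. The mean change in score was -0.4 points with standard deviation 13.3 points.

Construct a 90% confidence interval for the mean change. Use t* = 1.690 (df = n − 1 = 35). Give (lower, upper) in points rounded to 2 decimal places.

Paired design: SE = s_d/√n = 13.3/√36 = 2.2167.
t* = 1.690; margin of error = 1.690 × 2.2167 = 3.7462.
-0.4 ± 3.7462 → (-4.15, 3.35).

(-4.15, 3.35)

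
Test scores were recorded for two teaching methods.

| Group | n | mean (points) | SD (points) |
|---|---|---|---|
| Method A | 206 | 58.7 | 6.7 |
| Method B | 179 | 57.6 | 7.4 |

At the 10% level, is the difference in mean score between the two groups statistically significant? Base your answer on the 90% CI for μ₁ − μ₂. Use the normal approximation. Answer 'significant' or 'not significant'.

Standard errors of each mean: 6.7/√206 = 0.4668 and 7.4/√179 = 0.5531.
SE(x̄₁ − x̄₂) = √(0.4668² + 0.5531²) = 0.7238 for independent samples with unequal variances.
With z* = 1.645, the margin is 1.645 × 0.7238 = 1.1907.
x̄₁ − x̄₂ = 58.7 − 57.6 = 1.1000; the interval is 1.1000 ± 1.1907 = (-0.0907, 2.2907).
The interval (-0.0907, 2.2907) contains 0, so the difference is not significant.

not significant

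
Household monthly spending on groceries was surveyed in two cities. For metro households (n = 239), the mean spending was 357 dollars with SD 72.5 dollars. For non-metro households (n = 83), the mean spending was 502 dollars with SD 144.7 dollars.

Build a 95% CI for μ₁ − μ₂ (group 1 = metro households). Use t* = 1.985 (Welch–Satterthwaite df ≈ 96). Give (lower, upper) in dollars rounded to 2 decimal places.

(-177.87, -112.13)

Per-group SEs: s₁/√n₁ = 72.5/√239 = 4.6896, s₂/√n₂ = 144.7/√83 = 15.8829.
Unpooled SE of the difference: √(21.99234816 + 252.26651241) = 16.5608.
Margin of error = t* · SE = 1.985 × 16.5608 = 32.8732.
x̄₁ − x̄₂ = 357 − 502 = -145.0000.
CI: -145.0000 ± 32.8732 = (-177.87, -112.13).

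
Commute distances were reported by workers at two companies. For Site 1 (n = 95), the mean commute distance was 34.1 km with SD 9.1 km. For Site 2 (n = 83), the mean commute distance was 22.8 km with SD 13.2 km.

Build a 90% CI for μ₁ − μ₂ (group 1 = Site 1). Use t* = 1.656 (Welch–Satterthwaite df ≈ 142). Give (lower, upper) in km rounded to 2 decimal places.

(8.45, 14.15)

SE₁ = s₁/√n₁ = 9.1/√95 = 0.9336; SE₂ = 13.2/√83 = 1.4489.
Independent samples, unequal variances: SE_diff = √(SE₁² + SE₂²) = √(0.87160896 + 2.09931121) = 1.7236.
t* = 1.656, so margin of error = 1.656 × 1.7236 = 2.8543.
Difference in means = 34.1 − 22.8 = 11.3000.
11.3000 ± 2.8543 → (8.45, 14.15).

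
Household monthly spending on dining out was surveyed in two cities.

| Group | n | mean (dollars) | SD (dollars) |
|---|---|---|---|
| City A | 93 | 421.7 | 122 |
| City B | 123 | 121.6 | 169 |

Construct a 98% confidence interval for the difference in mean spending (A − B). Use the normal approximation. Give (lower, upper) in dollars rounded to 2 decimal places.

Per-group SEs: s₁/√n₁ = 122/√93 = 12.6508, s₂/√n₂ = 169/√123 = 15.2382.
Unpooled SE of the difference: √(160.04274064 + 232.20273924) = 19.8052.
Margin of error = z* · SE = 2.326 × 19.8052 = 46.0669.
x̄₁ − x̄₂ = 421.7 − 121.6 = 300.1000.
CI: 300.1000 ± 46.0669 = (254.03, 346.17).

(254.03, 346.17)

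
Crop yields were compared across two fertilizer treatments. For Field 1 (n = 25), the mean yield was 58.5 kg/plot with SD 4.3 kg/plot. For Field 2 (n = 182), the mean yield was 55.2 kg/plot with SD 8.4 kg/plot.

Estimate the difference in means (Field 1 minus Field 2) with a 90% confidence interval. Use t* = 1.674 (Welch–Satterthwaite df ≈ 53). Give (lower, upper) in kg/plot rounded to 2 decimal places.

Standard errors of each mean: 4.3/√25 = 0.8600 and 8.4/√182 = 0.6226.
SE(x̄₁ − x̄₂) = √(0.8600² + 0.6226²) = 1.0617 for independent samples with unequal variances.
With t* = 1.674, the margin is 1.674 × 1.0617 = 1.7773.
x̄₁ − x̄₂ = 58.5 − 55.2 = 3.3000; the interval is 3.3000 ± 1.7773 = (1.52, 5.08).

(1.52, 5.08)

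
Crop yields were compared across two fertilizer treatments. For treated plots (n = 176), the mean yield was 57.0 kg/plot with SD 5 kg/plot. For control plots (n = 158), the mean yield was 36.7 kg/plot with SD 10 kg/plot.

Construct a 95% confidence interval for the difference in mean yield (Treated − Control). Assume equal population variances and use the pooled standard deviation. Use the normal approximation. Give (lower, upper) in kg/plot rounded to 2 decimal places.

(18.63, 21.97)

s_p = √[((n₁−1)s₁² + (n₂−1)s₂²)/(n₁+n₂−2)] = √[(175·5² + 157·10²)/332] = 7.7760.
SE = 7.7760·√(1/176 + 1/158) = 0.8522.
With z* = 1.960, margin = 1.960 × 0.8522 = 1.6703.
x̄₁ − x̄₂ = 57.0 − 36.7 = 20.3000; interval 20.3000 ± 1.6703 = (18.63, 21.97).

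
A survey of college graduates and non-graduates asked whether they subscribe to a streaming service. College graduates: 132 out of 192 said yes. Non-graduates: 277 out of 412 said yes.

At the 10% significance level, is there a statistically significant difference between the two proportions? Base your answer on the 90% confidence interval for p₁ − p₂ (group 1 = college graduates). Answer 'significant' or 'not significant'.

not significant

p̂₁ = 132/192 = 0.6875 and p̂₂ = 277/412 = 0.6723.
SE₁ = √(p̂₁(1−p̂₁)/n₁) = √(0.6875·0.3125/192) = 0.03345; SE₂ = √(0.6723·0.3277/412) = 0.02312.
Independent samples: SE of the difference = √(SE₁² + SE₂²) = √(0.0011189025 + 0.0005345344) = 0.04066.
z* for 90% confidence is 1.645, so the margin of error is 1.645 × 0.04066 = 0.06689.
Point estimate p̂₁ − p̂₂ = 0.6875 − 0.6723 = 0.0152.
0.0152 ± 0.06689 → (-0.05169, 0.08209).
The interval (-0.05169, 0.08209) contains 0, so the difference is not significant.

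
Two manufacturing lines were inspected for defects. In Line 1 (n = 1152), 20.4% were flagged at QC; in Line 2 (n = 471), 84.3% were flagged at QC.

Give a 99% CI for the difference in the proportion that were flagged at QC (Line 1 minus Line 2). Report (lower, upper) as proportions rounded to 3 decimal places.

SE₁ = √(p̂₁(1−p̂₁)/n₁) = √(0.2040·0.7960/1152) = 0.01187; SE₂ = √(0.8430·0.1570/471) = 0.01676.
Independent samples: SE of the difference = √(SE₁² + SE₂²) = √(0.0001408969 + 0.0002808976) = 0.02054.
z* for 99% confidence is 2.576, so the margin of error is 2.576 × 0.02054 = 0.05291.
Point estimate p̂₁ − p̂₂ = 0.2040 − 0.8430 = -0.6390.
-0.6390 ± 0.05291 → (-0.692, -0.586).

(-0.692, -0.586)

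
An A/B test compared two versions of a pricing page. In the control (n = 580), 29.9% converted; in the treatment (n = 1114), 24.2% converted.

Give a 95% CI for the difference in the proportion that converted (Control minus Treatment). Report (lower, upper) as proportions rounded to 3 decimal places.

(0.012, 0.102)

Each SE is √(p̂(1−p̂)/n): √(0.2990·0.7010/580) = 0.01901 and √(0.2420·0.7580/1114) = 0.01283.
SE(p̂₁ − p̂₂) = √(SE₁² + SE₂²) = √(0.0003613801 + 0.0001646089) = 0.02293, since the two samples are independent.
At 95% confidence z* = 1.960; margin = 1.960 × 0.02293 = 0.04494.
The difference is 0.2990 − 0.2420 = 0.0570, so the interval is 0.0570 ± 0.04494 = (0.012, 0.102).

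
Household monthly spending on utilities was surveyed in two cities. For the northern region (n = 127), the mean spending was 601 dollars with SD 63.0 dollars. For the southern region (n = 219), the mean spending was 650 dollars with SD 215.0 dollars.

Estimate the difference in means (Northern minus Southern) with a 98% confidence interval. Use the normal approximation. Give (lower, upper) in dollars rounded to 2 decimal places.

SE₁ = s₁/√n₁ = 63.0/√127 = 5.5903; SE₂ = 215.0/√219 = 14.5284.
Independent samples, unequal variances: SE_diff = √(SE₁² + SE₂²) = √(31.25145409 + 211.07440656) = 15.5668.
z* = 2.326, so margin of error = 2.326 × 15.5668 = 36.2084.
Difference in means = 601 − 650 = -49.0000.
-49.0000 ± 36.2084 → (-85.21, -12.79).

(-85.21, -12.79)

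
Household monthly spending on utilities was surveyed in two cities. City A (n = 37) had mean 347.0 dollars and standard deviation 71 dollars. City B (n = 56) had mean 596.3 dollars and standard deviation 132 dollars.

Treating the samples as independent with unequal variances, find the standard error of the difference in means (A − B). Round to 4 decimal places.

Standard errors of each mean: 71/√37 = 11.6723 and 132/√56 = 17.6392.
SE(x̄₁ − x̄₂) = √(11.6723² + 17.6392²) = 21.1515 for independent samples with unequal variances.

21.1515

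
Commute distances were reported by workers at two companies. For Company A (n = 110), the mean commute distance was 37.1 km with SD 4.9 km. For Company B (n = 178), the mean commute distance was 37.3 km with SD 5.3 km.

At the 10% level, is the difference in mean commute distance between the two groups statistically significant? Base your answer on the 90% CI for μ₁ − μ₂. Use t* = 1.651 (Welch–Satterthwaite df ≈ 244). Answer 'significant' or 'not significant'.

not significant

SE₁ = s₁/√n₁ = 4.9/√110 = 0.4672; SE₂ = 5.3/√178 = 0.3973.
Independent samples, unequal variances: SE_diff = √(SE₁² + SE₂²) = √(0.21827584 + 0.15784729) = 0.6133.
t* = 1.651, so margin of error = 1.651 × 0.6133 = 1.0126.
Difference in means = 37.1 − 37.3 = -0.2000.
-0.2000 ± 1.0126 → (-1.2126, 0.8126).
The interval (-1.2126, 0.8126) contains 0, so the difference is not significant.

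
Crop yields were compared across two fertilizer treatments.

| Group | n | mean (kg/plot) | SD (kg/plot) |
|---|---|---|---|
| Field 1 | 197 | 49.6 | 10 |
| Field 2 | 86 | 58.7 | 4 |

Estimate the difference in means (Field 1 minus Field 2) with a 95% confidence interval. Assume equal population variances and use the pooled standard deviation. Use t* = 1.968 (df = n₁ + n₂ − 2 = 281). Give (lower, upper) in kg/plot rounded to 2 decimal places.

(-11.30, -6.90)

Pooled variance s_p² = [196·10² + 85·4²] / (197+86−2) = 74.5907, so s_p = 8.6366.
SE_diff = s_p·√(1/n₁ + 1/n₂) = 8.6366·√(1/197 + 1/86) = 1.1162.
t* = 1.968; margin = 1.968 × 1.1162 = 2.1967.
Difference = 49.6 − 58.7 = -9.1000.
-9.1000 ± 2.1967 → (-11.30, -6.90).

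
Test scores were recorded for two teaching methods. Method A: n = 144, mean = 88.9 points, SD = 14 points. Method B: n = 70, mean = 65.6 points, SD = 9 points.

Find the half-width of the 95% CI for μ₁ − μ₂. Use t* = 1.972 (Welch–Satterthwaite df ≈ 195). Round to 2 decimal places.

SE₁ = s₁/√n₁ = 14/√144 = 1.1667; SE₂ = 9/√70 = 1.0757.
Independent samples, unequal variances: SE_diff = √(SE₁² + SE₂²) = √(1.36118889 + 1.15713049) = 1.5869.
t* = 1.972, so margin of error = 1.972 × 1.5869 = 3.1294.

3.13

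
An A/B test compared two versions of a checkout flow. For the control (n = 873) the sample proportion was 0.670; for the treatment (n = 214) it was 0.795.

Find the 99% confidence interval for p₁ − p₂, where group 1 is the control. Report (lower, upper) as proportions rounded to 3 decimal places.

Each SE is √(p̂(1−p̂)/n): √(0.6700·0.3300/873) = 0.01591 and √(0.7950·0.2050/214) = 0.02760.
SE(p̂₁ − p̂₂) = √(SE₁² + SE₂²) = √(0.0002531281 + 0.00076176) = 0.03186, since the two samples are independent.
At 99% confidence z* = 2.576; margin = 2.576 × 0.03186 = 0.08207.
The difference is 0.6700 − 0.7950 = -0.1250, so the interval is -0.1250 ± 0.08207 = (-0.207, -0.043).

(-0.207, -0.043)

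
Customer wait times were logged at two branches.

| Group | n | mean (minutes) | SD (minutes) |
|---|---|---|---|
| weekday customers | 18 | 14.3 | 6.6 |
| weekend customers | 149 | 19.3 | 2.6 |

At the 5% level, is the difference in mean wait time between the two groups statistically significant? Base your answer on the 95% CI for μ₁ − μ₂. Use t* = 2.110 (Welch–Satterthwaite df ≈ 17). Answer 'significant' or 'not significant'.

Per-group SEs: s₁/√n₁ = 6.6/√18 = 1.5556, s₂/√n₂ = 2.6/√149 = 0.2130.
Unpooled SE of the difference: √(2.41989136 + 0.045369) = 1.5701.
Margin of error = t* · SE = 2.110 × 1.5701 = 3.3129.
x̄₁ − x̄₂ = 14.3 − 19.3 = -5.0000.
CI: -5.0000 ± 3.3129 = (-8.3129, -1.6871).
The interval (-8.3129, -1.6871) does not contain 0, so the difference is significant.

significant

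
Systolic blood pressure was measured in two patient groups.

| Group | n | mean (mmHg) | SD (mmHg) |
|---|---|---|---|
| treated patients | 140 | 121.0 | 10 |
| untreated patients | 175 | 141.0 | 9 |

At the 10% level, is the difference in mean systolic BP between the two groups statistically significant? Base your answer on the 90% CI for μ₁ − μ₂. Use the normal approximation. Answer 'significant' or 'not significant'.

significant

SE₁ = s₁/√n₁ = 10/√140 = 0.8452; SE₂ = 9/√175 = 0.6803.
Independent samples, unequal variances: SE_diff = √(SE₁² + SE₂²) = √(0.71436304 + 0.46280809) = 1.0850.
z* = 1.645, so margin of error = 1.645 × 1.0850 = 1.7848.
Difference in means = 121.0 − 141.0 = -20.0000.
-20.0000 ± 1.7848 → (-21.7848, -18.2152).
The interval (-21.7848, -18.2152) does not contain 0, so the difference is significant.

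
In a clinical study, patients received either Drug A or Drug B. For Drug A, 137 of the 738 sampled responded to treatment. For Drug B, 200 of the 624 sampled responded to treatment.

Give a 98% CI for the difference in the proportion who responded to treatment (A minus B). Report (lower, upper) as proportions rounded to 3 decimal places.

(-0.190, -0.080)

First, p̂₁ = 137/738 = 0.1856; p̂₂ = 200/624 = 0.3205.
The two standard errors are √(0.1856×0.8144/738) = 0.01431 and √(0.3205×0.6795/624) = 0.01868.
Because the samples are independent, SE_diff = √(0.01431² + 0.01868²) = 0.02353.
Using z* = 2.326 for 98%, ME = 2.326 × 0.02353 = 0.05473.
p̂₁ − p̂₂ = -0.1349; interval -0.1349 ± 0.05473 gives (-0.190, -0.080).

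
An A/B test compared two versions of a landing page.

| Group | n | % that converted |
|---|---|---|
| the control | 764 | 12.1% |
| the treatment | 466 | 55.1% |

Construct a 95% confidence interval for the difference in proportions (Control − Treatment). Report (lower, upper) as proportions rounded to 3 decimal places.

Each SE is √(p̂(1−p̂)/n): √(0.1210·0.8790/764) = 0.01180 and √(0.5510·0.4490/466) = 0.02304.
SE(p̂₁ − p̂₂) = √(SE₁² + SE₂²) = √(0.00013924 + 0.0005308416) = 0.02589, since the two samples are independent.
At 95% confidence z* = 1.960; margin = 1.960 × 0.02589 = 0.05074.
The difference is 0.1210 − 0.5510 = -0.4300, so the interval is -0.4300 ± 0.05074 = (-0.481, -0.379).

(-0.481, -0.379)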